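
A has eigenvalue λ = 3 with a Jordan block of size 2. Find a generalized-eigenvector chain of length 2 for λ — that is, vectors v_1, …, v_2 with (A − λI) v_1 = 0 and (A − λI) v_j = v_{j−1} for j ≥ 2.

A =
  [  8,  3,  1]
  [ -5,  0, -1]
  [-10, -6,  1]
A Jordan chain for λ = 3 of length 2:
v_1 = (5, -5, -10)ᵀ
v_2 = (1, 0, 0)ᵀ

Let N = A − (3)·I. We want v_2 with N^2 v_2 = 0 but N^1 v_2 ≠ 0; then v_{j-1} := N · v_j for j = 2, …, 2.

Pick v_2 = (1, 0, 0)ᵀ.
Then v_1 = N · v_2 = (5, -5, -10)ᵀ.

Sanity check: (A − (3)·I) v_1 = (0, 0, 0)ᵀ = 0. ✓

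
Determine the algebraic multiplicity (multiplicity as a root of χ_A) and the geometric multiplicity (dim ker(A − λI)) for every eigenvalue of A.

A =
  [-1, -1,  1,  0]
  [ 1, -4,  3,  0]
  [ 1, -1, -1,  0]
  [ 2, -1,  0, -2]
λ = -2: alg = 4, geom = 2

Step 1 — factor the characteristic polynomial to read off the algebraic multiplicities:
  χ_A(x) = (x + 2)^4

Step 2 — compute geometric multiplicities via the rank-nullity identity g(λ) = n − rank(A − λI):
  rank(A − (-2)·I) = 2, so dim ker(A − (-2)·I) = n − 2 = 2

Summary:
  λ = -2: algebraic multiplicity = 4, geometric multiplicity = 2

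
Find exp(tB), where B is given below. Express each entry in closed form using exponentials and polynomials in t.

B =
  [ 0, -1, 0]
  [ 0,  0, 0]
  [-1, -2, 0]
e^{tB} =
  [1, -t, 0]
  [0, 1, 0]
  [-t, t^2/2 - 2*t, 1]

Strategy: write B = P · J · P⁻¹ where J is a Jordan canonical form, so e^{tB} = P · e^{tJ} · P⁻¹, and e^{tJ} can be computed block-by-block.

B has Jordan form
J =
  [0, 1, 0]
  [0, 0, 1]
  [0, 0, 0]
(up to reordering of blocks).

Per-block formulas:
  For a 3×3 Jordan block J_3(0): exp(t · J_3(0)) = e^(0t)·(I + t·N + (t^2/2)·N^2), where N is the 3×3 nilpotent shift.

After assembling e^{tJ} and conjugating by P, we get:

e^{tB} =
  [1, -t, 0]
  [0, 1, 0]
  [-t, t^2/2 - 2*t, 1]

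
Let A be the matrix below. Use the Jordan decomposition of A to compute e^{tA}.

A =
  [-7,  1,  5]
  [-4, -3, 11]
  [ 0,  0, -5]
e^{tA} =
  [-2*t*exp(-5*t) + exp(-5*t), t*exp(-5*t), t^2*exp(-5*t)/2 + 5*t*exp(-5*t)]
  [-4*t*exp(-5*t), 2*t*exp(-5*t) + exp(-5*t), t^2*exp(-5*t) + 11*t*exp(-5*t)]
  [0, 0, exp(-5*t)]

Strategy: write A = P · J · P⁻¹ where J is a Jordan canonical form, so e^{tA} = P · e^{tJ} · P⁻¹, and e^{tJ} can be computed block-by-block.

A has Jordan form
J =
  [-5,  1,  0]
  [ 0, -5,  1]
  [ 0,  0, -5]
(up to reordering of blocks).

Per-block formulas:
  For a 3×3 Jordan block J_3(-5): exp(t · J_3(-5)) = e^(-5t)·(I + t·N + (t^2/2)·N^2), where N is the 3×3 nilpotent shift.

After assembling e^{tJ} and conjugating by P, we get:

e^{tA} =
  [-2*t*exp(-5*t) + exp(-5*t), t*exp(-5*t), t^2*exp(-5*t)/2 + 5*t*exp(-5*t)]
  [-4*t*exp(-5*t), 2*t*exp(-5*t) + exp(-5*t), t^2*exp(-5*t) + 11*t*exp(-5*t)]
  [0, 0, exp(-5*t)]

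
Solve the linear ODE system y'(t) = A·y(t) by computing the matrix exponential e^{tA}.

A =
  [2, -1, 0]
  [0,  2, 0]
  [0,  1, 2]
e^{tA} =
  [exp(2*t), -t*exp(2*t), 0]
  [0, exp(2*t), 0]
  [0, t*exp(2*t), exp(2*t)]

Strategy: write A = P · J · P⁻¹ where J is a Jordan canonical form, so e^{tA} = P · e^{tJ} · P⁻¹, and e^{tJ} can be computed block-by-block.

A has Jordan form
J =
  [2, 1, 0]
  [0, 2, 0]
  [0, 0, 2]
(up to reordering of blocks).

Per-block formulas:
  For a 1×1 block at λ = 2: exp(t · [2]) = [e^(2t)].
  For a 2×2 Jordan block J_2(2): exp(t · J_2(2)) = e^(2t)·(I + t·N), where N is the 2×2 nilpotent shift.

After assembling e^{tJ} and conjugating by P, we get:

e^{tA} =
  [exp(2*t), -t*exp(2*t), 0]
  [0, exp(2*t), 0]
  [0, t*exp(2*t), exp(2*t)]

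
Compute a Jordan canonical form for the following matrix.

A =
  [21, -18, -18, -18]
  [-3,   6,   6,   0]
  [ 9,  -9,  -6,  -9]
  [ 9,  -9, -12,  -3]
J_1(3) ⊕ J_1(3) ⊕ J_1(6) ⊕ J_1(6)

The characteristic polynomial is
  det(x·I − A) = x^4 - 18*x^3 + 117*x^2 - 324*x + 324 = (x - 6)^2*(x - 3)^2

Eigenvalues and multiplicities (the geometric multiplicity of λ is n − rank(A − λI), which equals the number of Jordan blocks for λ):
  λ = 3: algebraic multiplicity = 2, geometric multiplicity = 2
  λ = 6: algebraic multiplicity = 2, geometric multiplicity = 2

Determining the block sizes for each eigenvalue:
  λ = 3: gm = am = 2, so every block has size 1 → block sizes [1, 1]
  λ = 6: gm = am = 2, so every block has size 1 → block sizes [1, 1]

Assembling the blocks gives a Jordan form
J =
  [3, 0, 0, 0]
  [0, 3, 0, 0]
  [0, 0, 6, 0]
  [0, 0, 0, 6]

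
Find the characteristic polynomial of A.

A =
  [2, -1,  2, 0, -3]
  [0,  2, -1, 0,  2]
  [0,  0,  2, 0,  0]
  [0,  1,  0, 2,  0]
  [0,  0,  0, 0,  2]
x^5 - 10*x^4 + 40*x^3 - 80*x^2 + 80*x - 32

Expanding det(x·I − A) (e.g. by cofactor expansion or by noting that A is similar to its Jordan form J, which has the same characteristic polynomial as A) gives
  χ_A(x) = x^5 - 10*x^4 + 40*x^3 - 80*x^2 + 80*x - 32
which factors as (x - 2)^5. The eigenvalues (with algebraic multiplicities) are λ = 2 with multiplicity 5.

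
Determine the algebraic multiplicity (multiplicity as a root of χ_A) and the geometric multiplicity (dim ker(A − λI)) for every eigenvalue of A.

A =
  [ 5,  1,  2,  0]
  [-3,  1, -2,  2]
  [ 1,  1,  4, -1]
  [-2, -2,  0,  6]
λ = 4: alg = 4, geom = 2

Step 1 — factor the characteristic polynomial to read off the algebraic multiplicities:
  χ_A(x) = (x - 4)^4

Step 2 — compute geometric multiplicities via the rank-nullity identity g(λ) = n − rank(A − λI):
  rank(A − (4)·I) = 2, so dim ker(A − (4)·I) = n − 2 = 2

Summary:
  λ = 4: algebraic multiplicity = 4, geometric multiplicity = 2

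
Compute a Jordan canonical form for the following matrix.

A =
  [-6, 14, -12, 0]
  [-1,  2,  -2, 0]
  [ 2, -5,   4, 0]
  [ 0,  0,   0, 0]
J_3(0) ⊕ J_1(0)

The characteristic polynomial is
  det(x·I − A) = x^4

Eigenvalues and multiplicities (the geometric multiplicity of λ is n − rank(A − λI), which equals the number of Jordan blocks for λ):
  λ = 0: algebraic multiplicity = 4, geometric multiplicity = 2

Determining the block sizes for each eigenvalue:
  λ = 0: with am = 4 and gm = 2, the partition is not yet determined (e.g. several partitions of 4 into 2 parts exist). Let N = A − (0)·I. Computing rank(N^1) = 2, rank(N^2) = 1, rank(N^3) = 0; the number of blocks of size ≥ j is rank(N^{j−1}) − rank(N^j), giving [2, 1, 1]. So we have 1 block(s) of size 3, 1 block(s) of size 1 → block sizes [3, 1]

Assembling the blocks gives a Jordan form
J =
  [0, 1, 0, 0]
  [0, 0, 1, 0]
  [0, 0, 0, 0]
  [0, 0, 0, 0]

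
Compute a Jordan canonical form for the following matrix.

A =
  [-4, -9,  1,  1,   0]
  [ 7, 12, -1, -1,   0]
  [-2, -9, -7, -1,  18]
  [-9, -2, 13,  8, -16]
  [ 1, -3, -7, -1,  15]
J_1(3) ⊕ J_1(3) ⊕ J_3(6)

The characteristic polynomial is
  det(x·I − A) = x^5 - 24*x^4 + 225*x^3 - 1026*x^2 + 2268*x - 1944 = (x - 6)^3*(x - 3)^2

Eigenvalues and multiplicities (the geometric multiplicity of λ is n − rank(A − λI), which equals the number of Jordan blocks for λ):
  λ = 3: algebraic multiplicity = 2, geometric multiplicity = 2
  λ = 6: algebraic multiplicity = 3, geometric multiplicity = 1

Determining the block sizes for each eigenvalue:
  λ = 3: gm = am = 2, so every block has size 1 → block sizes [1, 1]
  λ = 6: one block (gm = 1), so the single block has size am = 3 → block sizes [3]

Assembling the blocks gives a Jordan form
J =
  [3, 0, 0, 0, 0]
  [0, 3, 0, 0, 0]
  [0, 0, 6, 1, 0]
  [0, 0, 0, 6, 1]
  [0, 0, 0, 0, 6]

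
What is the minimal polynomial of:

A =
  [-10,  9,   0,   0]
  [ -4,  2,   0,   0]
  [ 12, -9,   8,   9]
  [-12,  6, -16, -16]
x^2 + 8*x + 16

The characteristic polynomial is χ_A(x) = (x + 4)^4, so the eigenvalues are known. The minimal polynomial is
  m_A(x) = Π_λ (x − λ)^{k_λ}
where k_λ is the size of the *largest* Jordan block for λ (equivalently, the smallest k with (A − λI)^k v = 0 for every generalised eigenvector v of λ).

  λ = -4: largest Jordan block has size 2, contributing (x + 4)^2

So m_A(x) = (x + 4)^2 = x^2 + 8*x + 16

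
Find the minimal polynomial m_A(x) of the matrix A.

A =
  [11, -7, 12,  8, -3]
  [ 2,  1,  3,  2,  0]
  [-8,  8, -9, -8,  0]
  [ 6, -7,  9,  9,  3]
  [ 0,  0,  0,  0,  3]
x^3 - 9*x^2 + 27*x - 27

The characteristic polynomial is χ_A(x) = (x - 3)^5, so the eigenvalues are known. The minimal polynomial is
  m_A(x) = Π_λ (x − λ)^{k_λ}
where k_λ is the size of the *largest* Jordan block for λ (equivalently, the smallest k with (A − λI)^k v = 0 for every generalised eigenvector v of λ).

  λ = 3: largest Jordan block has size 3, contributing (x − 3)^3

So m_A(x) = (x - 3)^3 = x^3 - 9*x^2 + 27*x - 27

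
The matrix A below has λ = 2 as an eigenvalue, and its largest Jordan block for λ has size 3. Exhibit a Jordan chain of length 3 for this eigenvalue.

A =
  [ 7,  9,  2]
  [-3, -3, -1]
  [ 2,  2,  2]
A Jordan chain for λ = 2 of length 3:
v_1 = (2, -2, 4)ᵀ
v_2 = (5, -3, 2)ᵀ
v_3 = (1, 0, 0)ᵀ

Let N = A − (2)·I. We want v_3 with N^3 v_3 = 0 but N^2 v_3 ≠ 0; then v_{j-1} := N · v_j for j = 3, …, 2.

Pick v_3 = (1, 0, 0)ᵀ.
Then v_2 = N · v_3 = (5, -3, 2)ᵀ.
Then v_1 = N · v_2 = (2, -2, 4)ᵀ.

Sanity check: (A − (2)·I) v_1 = (0, 0, 0)ᵀ = 0. ✓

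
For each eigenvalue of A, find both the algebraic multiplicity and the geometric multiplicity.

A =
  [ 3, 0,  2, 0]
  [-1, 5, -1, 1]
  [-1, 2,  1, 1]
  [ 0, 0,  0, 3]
λ = 3: alg = 4, geom = 2

Step 1 — factor the characteristic polynomial to read off the algebraic multiplicities:
  χ_A(x) = (x - 3)^4

Step 2 — compute geometric multiplicities via the rank-nullity identity g(λ) = n − rank(A − λI):
  rank(A − (3)·I) = 2, so dim ker(A − (3)·I) = n − 2 = 2

Summary:
  λ = 3: algebraic multiplicity = 4, geometric multiplicity = 2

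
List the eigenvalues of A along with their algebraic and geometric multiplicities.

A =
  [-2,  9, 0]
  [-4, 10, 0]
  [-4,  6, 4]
λ = 4: alg = 3, geom = 2

Step 1 — factor the characteristic polynomial to read off the algebraic multiplicities:
  χ_A(x) = (x - 4)^3

Step 2 — compute geometric multiplicities via the rank-nullity identity g(λ) = n − rank(A − λI):
  rank(A − (4)·I) = 1, so dim ker(A − (4)·I) = n − 1 = 2

Summary:
  λ = 4: algebraic multiplicity = 3, geometric multiplicity = 2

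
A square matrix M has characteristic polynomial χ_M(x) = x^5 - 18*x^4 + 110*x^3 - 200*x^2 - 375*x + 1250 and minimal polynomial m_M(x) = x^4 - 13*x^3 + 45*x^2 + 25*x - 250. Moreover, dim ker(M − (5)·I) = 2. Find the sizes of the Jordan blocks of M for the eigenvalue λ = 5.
Block sizes for λ = 5: [3, 1]

Step 1 — from the characteristic polynomial, algebraic multiplicity of λ = 5 is 4. From dim ker(M − (5)·I) = 2, there are exactly 2 Jordan blocks for λ = 5.
Step 2 — from the minimal polynomial, the factor (x − 5)^3 tells us the largest block for λ = 5 has size 3.
Step 3 — with total size 4, 2 blocks, and largest block 3, the block sizes (in nonincreasing order) are [3, 1].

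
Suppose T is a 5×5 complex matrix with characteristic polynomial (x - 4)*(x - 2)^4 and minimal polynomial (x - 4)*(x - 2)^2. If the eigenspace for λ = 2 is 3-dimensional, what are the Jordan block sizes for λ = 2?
Block sizes for λ = 2: [2, 1, 1]

Step 1 — from the characteristic polynomial, algebraic multiplicity of λ = 2 is 4. From dim ker(T − (2)·I) = 3, there are exactly 3 Jordan blocks for λ = 2.
Step 2 — from the minimal polynomial, the factor (x − 2)^2 tells us the largest block for λ = 2 has size 2.
Step 3 — with total size 4, 3 blocks, and largest block 2, the block sizes (in nonincreasing order) are [2, 1, 1].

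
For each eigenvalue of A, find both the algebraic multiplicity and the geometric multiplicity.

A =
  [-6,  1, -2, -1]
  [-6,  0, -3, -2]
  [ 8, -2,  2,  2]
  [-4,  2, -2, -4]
λ = -2: alg = 4, geom = 2

Step 1 — factor the characteristic polynomial to read off the algebraic multiplicities:
  χ_A(x) = (x + 2)^4

Step 2 — compute geometric multiplicities via the rank-nullity identity g(λ) = n − rank(A − λI):
  rank(A − (-2)·I) = 2, so dim ker(A − (-2)·I) = n − 2 = 2

Summary:
  λ = -2: algebraic multiplicity = 4, geometric multiplicity = 2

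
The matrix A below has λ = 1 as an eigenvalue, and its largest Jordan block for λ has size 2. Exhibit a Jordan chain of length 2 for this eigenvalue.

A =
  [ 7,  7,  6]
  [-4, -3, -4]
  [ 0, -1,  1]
A Jordan chain for λ = 1 of length 2:
v_1 = (-1, 0, 1)ᵀ
v_2 = (1, -1, 0)ᵀ

Let N = A − (1)·I. We want v_2 with N^2 v_2 = 0 but N^1 v_2 ≠ 0; then v_{j-1} := N · v_j for j = 2, …, 2.

Pick v_2 = (1, -1, 0)ᵀ.
Then v_1 = N · v_2 = (-1, 0, 1)ᵀ.

Sanity check: (A − (1)·I) v_1 = (0, 0, 0)ᵀ = 0. ✓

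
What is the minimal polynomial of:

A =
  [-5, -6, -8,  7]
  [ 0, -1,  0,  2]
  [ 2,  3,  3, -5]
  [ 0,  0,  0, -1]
x^2 + 2*x + 1

The characteristic polynomial is χ_A(x) = (x + 1)^4, so the eigenvalues are known. The minimal polynomial is
  m_A(x) = Π_λ (x − λ)^{k_λ}
where k_λ is the size of the *largest* Jordan block for λ (equivalently, the smallest k with (A − λI)^k v = 0 for every generalised eigenvector v of λ).

  λ = -1: largest Jordan block has size 2, contributing (x + 1)^2

So m_A(x) = (x + 1)^2 = x^2 + 2*x + 1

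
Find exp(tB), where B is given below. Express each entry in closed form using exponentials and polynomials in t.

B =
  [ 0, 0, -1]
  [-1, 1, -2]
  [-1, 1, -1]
e^{tB} =
  [t^2/2 + 1, -t^2/2, t^2/2 - t]
  [t^2/2 - t, -t^2/2 + t + 1, t^2/2 - 2*t]
  [-t, t, 1 - t]

Strategy: write B = P · J · P⁻¹ where J is a Jordan canonical form, so e^{tB} = P · e^{tJ} · P⁻¹, and e^{tJ} can be computed block-by-block.

B has Jordan form
J =
  [0, 1, 0]
  [0, 0, 1]
  [0, 0, 0]
(up to reordering of blocks).

Per-block formulas:
  For a 3×3 Jordan block J_3(0): exp(t · J_3(0)) = e^(0t)·(I + t·N + (t^2/2)·N^2), where N is the 3×3 nilpotent shift.

After assembling e^{tJ} and conjugating by P, we get:

e^{tB} =
  [t^2/2 + 1, -t^2/2, t^2/2 - t]
  [t^2/2 - t, -t^2/2 + t + 1, t^2/2 - 2*t]
  [-t, t, 1 - t]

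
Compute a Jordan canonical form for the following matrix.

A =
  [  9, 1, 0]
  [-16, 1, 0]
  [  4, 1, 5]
J_2(5) ⊕ J_1(5)

The characteristic polynomial is
  det(x·I − A) = x^3 - 15*x^2 + 75*x - 125 = (x - 5)^3

Eigenvalues and multiplicities (the geometric multiplicity of λ is n − rank(A − λI), which equals the number of Jordan blocks for λ):
  λ = 5: algebraic multiplicity = 3, geometric multiplicity = 2

Determining the block sizes for each eigenvalue:
  λ = 5: 2 blocks summing to 3 forces exactly one block of size 2 and the rest size 1 → block sizes [2, 1]

Assembling the blocks gives a Jordan form
J =
  [5, 1, 0]
  [0, 5, 0]
  [0, 0, 5]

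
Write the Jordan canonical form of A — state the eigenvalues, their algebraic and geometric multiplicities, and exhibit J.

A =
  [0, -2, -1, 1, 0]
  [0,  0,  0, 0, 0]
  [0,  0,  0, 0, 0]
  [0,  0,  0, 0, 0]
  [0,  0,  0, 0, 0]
J_2(0) ⊕ J_1(0) ⊕ J_1(0) ⊕ J_1(0)

The characteristic polynomial is
  det(x·I − A) = x^5

Eigenvalues and multiplicities (the geometric multiplicity of λ is n − rank(A − λI), which equals the number of Jordan blocks for λ):
  λ = 0: algebraic multiplicity = 5, geometric multiplicity = 4

Determining the block sizes for each eigenvalue:
  λ = 0: 4 blocks summing to 5 forces exactly one block of size 2 and the rest size 1 → block sizes [2, 1, 1, 1]

Assembling the blocks gives a Jordan form
J =
  [0, 1, 0, 0, 0]
  [0, 0, 0, 0, 0]
  [0, 0, 0, 0, 0]
  [0, 0, 0, 0, 0]
  [0, 0, 0, 0, 0]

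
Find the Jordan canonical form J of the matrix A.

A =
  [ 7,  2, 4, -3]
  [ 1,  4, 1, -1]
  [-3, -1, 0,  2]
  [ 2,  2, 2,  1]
J_2(3) ⊕ J_2(3)

The characteristic polynomial is
  det(x·I − A) = x^4 - 12*x^3 + 54*x^2 - 108*x + 81 = (x - 3)^4

Eigenvalues and multiplicities (the geometric multiplicity of λ is n − rank(A − λI), which equals the number of Jordan blocks for λ):
  λ = 3: algebraic multiplicity = 4, geometric multiplicity = 2

Determining the block sizes for each eigenvalue:
  λ = 3: with am = 4 and gm = 2, the partition is not yet determined (e.g. several partitions of 4 into 2 parts exist). Let N = A − (3)·I. Computing rank(N^1) = 2, rank(N^2) = 0; the number of blocks of size ≥ j is rank(N^{j−1}) − rank(N^j), giving [2, 2]. So we have 2 block(s) of size 2 → block sizes [2, 2]

Assembling the blocks gives a Jordan form
J =
  [3, 1, 0, 0]
  [0, 3, 0, 0]
  [0, 0, 3, 1]
  [0, 0, 0, 3]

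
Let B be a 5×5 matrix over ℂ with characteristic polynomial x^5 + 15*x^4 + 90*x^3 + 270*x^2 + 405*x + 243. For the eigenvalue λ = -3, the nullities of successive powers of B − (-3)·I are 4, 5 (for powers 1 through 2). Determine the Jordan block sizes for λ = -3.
Block sizes for λ = -3: [2, 1, 1, 1]

From the dimensions of kernels of powers, the number of Jordan blocks of size at least j is d_j − d_{j−1} where d_j = dim ker(N^j) (with d_0 = 0). Computing the differences gives [4, 1].
The number of blocks of size exactly k is (#blocks of size ≥ k) − (#blocks of size ≥ k + 1), so the partition is: 3 block(s) of size 1, 1 block(s) of size 2.
In nonincreasing order the block sizes are [2, 1, 1, 1].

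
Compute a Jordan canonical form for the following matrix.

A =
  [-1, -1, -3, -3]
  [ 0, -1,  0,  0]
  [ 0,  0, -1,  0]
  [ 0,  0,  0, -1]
J_2(-1) ⊕ J_1(-1) ⊕ J_1(-1)

The characteristic polynomial is
  det(x·I − A) = x^4 + 4*x^3 + 6*x^2 + 4*x + 1 = (x + 1)^4

Eigenvalues and multiplicities (the geometric multiplicity of λ is n − rank(A − λI), which equals the number of Jordan blocks for λ):
  λ = -1: algebraic multiplicity = 4, geometric multiplicity = 3

Determining the block sizes for each eigenvalue:
  λ = -1: 3 blocks summing to 4 forces exactly one block of size 2 and the rest size 1 → block sizes [2, 1, 1]

Assembling the blocks gives a Jordan form
J =
  [-1,  1,  0,  0]
  [ 0, -1,  0,  0]
  [ 0,  0, -1,  0]
  [ 0,  0,  0, -1]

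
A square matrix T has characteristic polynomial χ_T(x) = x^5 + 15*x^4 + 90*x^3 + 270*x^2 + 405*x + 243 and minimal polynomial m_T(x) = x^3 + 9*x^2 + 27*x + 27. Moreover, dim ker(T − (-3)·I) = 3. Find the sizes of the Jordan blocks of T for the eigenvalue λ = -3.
Block sizes for λ = -3: [3, 1, 1]

Step 1 — from the characteristic polynomial, algebraic multiplicity of λ = -3 is 5. From dim ker(T − (-3)·I) = 3, there are exactly 3 Jordan blocks for λ = -3.
Step 2 — from the minimal polynomial, the factor (x + 3)^3 tells us the largest block for λ = -3 has size 3.
Step 3 — with total size 5, 3 blocks, and largest block 3, the block sizes (in nonincreasing order) are [3, 1, 1].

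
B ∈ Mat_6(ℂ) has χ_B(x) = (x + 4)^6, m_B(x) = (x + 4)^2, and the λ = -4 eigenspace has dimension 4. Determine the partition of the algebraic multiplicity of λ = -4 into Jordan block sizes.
Block sizes for λ = -4: [2, 2, 1, 1]

Step 1 — from the characteristic polynomial, algebraic multiplicity of λ = -4 is 6. From dim ker(B − (-4)·I) = 4, there are exactly 4 Jordan blocks for λ = -4.
Step 2 — from the minimal polynomial, the factor (x + 4)^2 tells us the largest block for λ = -4 has size 2.
Step 3 — with total size 6, 4 blocks, and largest block 2, the block sizes (in nonincreasing order) are [2, 2, 1, 1].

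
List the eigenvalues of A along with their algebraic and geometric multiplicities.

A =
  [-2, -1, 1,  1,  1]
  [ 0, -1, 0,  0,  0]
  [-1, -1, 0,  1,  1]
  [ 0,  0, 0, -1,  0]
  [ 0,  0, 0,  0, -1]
λ = -1: alg = 5, geom = 4

Step 1 — factor the characteristic polynomial to read off the algebraic multiplicities:
  χ_A(x) = (x + 1)^5

Step 2 — compute geometric multiplicities via the rank-nullity identity g(λ) = n − rank(A − λI):
  rank(A − (-1)·I) = 1, so dim ker(A − (-1)·I) = n − 1 = 4

Summary:
  λ = -1: algebraic multiplicity = 5, geometric multiplicity = 4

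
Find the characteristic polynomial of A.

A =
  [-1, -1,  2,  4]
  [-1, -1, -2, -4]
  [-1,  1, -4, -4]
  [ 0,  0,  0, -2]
x^4 + 8*x^3 + 24*x^2 + 32*x + 16

Expanding det(x·I − A) (e.g. by cofactor expansion or by noting that A is similar to its Jordan form J, which has the same characteristic polynomial as A) gives
  χ_A(x) = x^4 + 8*x^3 + 24*x^2 + 32*x + 16
which factors as (x + 2)^4. The eigenvalues (with algebraic multiplicities) are λ = -2 with multiplicity 4.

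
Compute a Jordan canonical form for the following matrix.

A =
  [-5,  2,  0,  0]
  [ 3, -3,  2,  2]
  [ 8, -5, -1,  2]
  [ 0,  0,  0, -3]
J_3(-3) ⊕ J_1(-3)

The characteristic polynomial is
  det(x·I − A) = x^4 + 12*x^3 + 54*x^2 + 108*x + 81 = (x + 3)^4

Eigenvalues and multiplicities (the geometric multiplicity of λ is n − rank(A − λI), which equals the number of Jordan blocks for λ):
  λ = -3: algebraic multiplicity = 4, geometric multiplicity = 2

Determining the block sizes for each eigenvalue:
  λ = -3: with am = 4 and gm = 2, the partition is not yet determined (e.g. several partitions of 4 into 2 parts exist). Let N = A − (-3)·I. Computing rank(N^1) = 2, rank(N^2) = 1, rank(N^3) = 0; the number of blocks of size ≥ j is rank(N^{j−1}) − rank(N^j), giving [2, 1, 1]. So we have 1 block(s) of size 3, 1 block(s) of size 1 → block sizes [3, 1]

Assembling the blocks gives a Jordan form
J =
  [-3,  1,  0,  0]
  [ 0, -3,  1,  0]
  [ 0,  0, -3,  0]
  [ 0,  0,  0, -3]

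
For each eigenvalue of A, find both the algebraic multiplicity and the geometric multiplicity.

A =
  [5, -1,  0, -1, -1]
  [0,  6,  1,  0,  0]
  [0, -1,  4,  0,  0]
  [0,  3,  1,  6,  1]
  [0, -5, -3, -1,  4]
λ = 5: alg = 5, geom = 2

Step 1 — factor the characteristic polynomial to read off the algebraic multiplicities:
  χ_A(x) = (x - 5)^5

Step 2 — compute geometric multiplicities via the rank-nullity identity g(λ) = n − rank(A − λI):
  rank(A − (5)·I) = 3, so dim ker(A − (5)·I) = n − 3 = 2

Summary:
  λ = 5: algebraic multiplicity = 5, geometric multiplicity = 2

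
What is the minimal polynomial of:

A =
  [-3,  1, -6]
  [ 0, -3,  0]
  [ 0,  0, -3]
x^2 + 6*x + 9

The characteristic polynomial is χ_A(x) = (x + 3)^3, so the eigenvalues are known. The minimal polynomial is
  m_A(x) = Π_λ (x − λ)^{k_λ}
where k_λ is the size of the *largest* Jordan block for λ (equivalently, the smallest k with (A − λI)^k v = 0 for every generalised eigenvector v of λ).

  λ = -3: largest Jordan block has size 2, contributing (x + 3)^2

So m_A(x) = (x + 3)^2 = x^2 + 6*x + 9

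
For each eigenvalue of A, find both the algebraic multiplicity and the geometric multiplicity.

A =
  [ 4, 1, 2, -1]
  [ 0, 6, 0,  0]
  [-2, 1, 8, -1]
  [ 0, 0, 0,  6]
λ = 6: alg = 4, geom = 3

Step 1 — factor the characteristic polynomial to read off the algebraic multiplicities:
  χ_A(x) = (x - 6)^4

Step 2 — compute geometric multiplicities via the rank-nullity identity g(λ) = n − rank(A − λI):
  rank(A − (6)·I) = 1, so dim ker(A − (6)·I) = n − 1 = 3

Summary:
  λ = 6: algebraic multiplicity = 4, geometric multiplicity = 3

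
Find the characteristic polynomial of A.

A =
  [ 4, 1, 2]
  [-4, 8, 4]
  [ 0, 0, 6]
x^3 - 18*x^2 + 108*x - 216

Expanding det(x·I − A) (e.g. by cofactor expansion or by noting that A is similar to its Jordan form J, which has the same characteristic polynomial as A) gives
  χ_A(x) = x^3 - 18*x^2 + 108*x - 216
which factors as (x - 6)^3. The eigenvalues (with algebraic multiplicities) are λ = 6 with multiplicity 3.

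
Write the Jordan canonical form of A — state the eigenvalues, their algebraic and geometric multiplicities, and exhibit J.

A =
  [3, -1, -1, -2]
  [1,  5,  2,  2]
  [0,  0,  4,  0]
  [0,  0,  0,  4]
J_3(4) ⊕ J_1(4)

The characteristic polynomial is
  det(x·I − A) = x^4 - 16*x^3 + 96*x^2 - 256*x + 256 = (x - 4)^4

Eigenvalues and multiplicities (the geometric multiplicity of λ is n − rank(A − λI), which equals the number of Jordan blocks for λ):
  λ = 4: algebraic multiplicity = 4, geometric multiplicity = 2

Determining the block sizes for each eigenvalue:
  λ = 4: with am = 4 and gm = 2, the partition is not yet determined (e.g. several partitions of 4 into 2 parts exist). Let N = A − (4)·I. Computing rank(N^1) = 2, rank(N^2) = 1, rank(N^3) = 0; the number of blocks of size ≥ j is rank(N^{j−1}) − rank(N^j), giving [2, 1, 1]. So we have 1 block(s) of size 3, 1 block(s) of size 1 → block sizes [3, 1]

Assembling the blocks gives a Jordan form
J =
  [4, 1, 0, 0]
  [0, 4, 1, 0]
  [0, 0, 4, 0]
  [0, 0, 0, 4]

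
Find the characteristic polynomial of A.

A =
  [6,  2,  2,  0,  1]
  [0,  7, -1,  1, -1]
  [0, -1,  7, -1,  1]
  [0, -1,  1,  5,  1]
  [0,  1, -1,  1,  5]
x^5 - 30*x^4 + 360*x^3 - 2160*x^2 + 6480*x - 7776

Expanding det(x·I − A) (e.g. by cofactor expansion or by noting that A is similar to its Jordan form J, which has the same characteristic polynomial as A) gives
  χ_A(x) = x^5 - 30*x^4 + 360*x^3 - 2160*x^2 + 6480*x - 7776
which factors as (x - 6)^5. The eigenvalues (with algebraic multiplicities) are λ = 6 with multiplicity 5.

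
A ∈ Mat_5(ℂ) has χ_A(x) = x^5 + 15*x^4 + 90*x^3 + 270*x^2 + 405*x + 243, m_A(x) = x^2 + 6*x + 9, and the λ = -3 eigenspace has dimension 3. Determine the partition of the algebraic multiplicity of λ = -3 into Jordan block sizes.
Block sizes for λ = -3: [2, 2, 1]

Step 1 — from the characteristic polynomial, algebraic multiplicity of λ = -3 is 5. From dim ker(A − (-3)·I) = 3, there are exactly 3 Jordan blocks for λ = -3.
Step 2 — from the minimal polynomial, the factor (x + 3)^2 tells us the largest block for λ = -3 has size 2.
Step 3 — with total size 5, 3 blocks, and largest block 2, the block sizes (in nonincreasing order) are [2, 2, 1].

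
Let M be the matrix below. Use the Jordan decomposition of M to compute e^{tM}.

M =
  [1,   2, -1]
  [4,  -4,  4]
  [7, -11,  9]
e^{tM} =
  [t^2*exp(2*t) - t*exp(2*t) + exp(2*t), -3*t^2*exp(2*t)/2 + 2*t*exp(2*t), t^2*exp(2*t) - t*exp(2*t)]
  [4*t*exp(2*t), -6*t*exp(2*t) + exp(2*t), 4*t*exp(2*t)]
  [-t^2*exp(2*t) + 7*t*exp(2*t), 3*t^2*exp(2*t)/2 - 11*t*exp(2*t), -t^2*exp(2*t) + 7*t*exp(2*t) + exp(2*t)]

Strategy: write M = P · J · P⁻¹ where J is a Jordan canonical form, so e^{tM} = P · e^{tJ} · P⁻¹, and e^{tJ} can be computed block-by-block.

M has Jordan form
J =
  [2, 1, 0]
  [0, 2, 1]
  [0, 0, 2]
(up to reordering of blocks).

Per-block formulas:
  For a 3×3 Jordan block J_3(2): exp(t · J_3(2)) = e^(2t)·(I + t·N + (t^2/2)·N^2), where N is the 3×3 nilpotent shift.

After assembling e^{tJ} and conjugating by P, we get:

e^{tM} =
  [t^2*exp(2*t) - t*exp(2*t) + exp(2*t), -3*t^2*exp(2*t)/2 + 2*t*exp(2*t), t^2*exp(2*t) - t*exp(2*t)]
  [4*t*exp(2*t), -6*t*exp(2*t) + exp(2*t), 4*t*exp(2*t)]
  [-t^2*exp(2*t) + 7*t*exp(2*t), 3*t^2*exp(2*t)/2 - 11*t*exp(2*t), -t^2*exp(2*t) + 7*t*exp(2*t) + exp(2*t)]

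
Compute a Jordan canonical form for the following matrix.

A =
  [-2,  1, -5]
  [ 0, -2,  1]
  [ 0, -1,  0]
J_1(-2) ⊕ J_2(-1)

The characteristic polynomial is
  det(x·I − A) = x^3 + 4*x^2 + 5*x + 2 = (x + 1)^2*(x + 2)

Eigenvalues and multiplicities (the geometric multiplicity of λ is n − rank(A − λI), which equals the number of Jordan blocks for λ):
  λ = -2: algebraic multiplicity = 1, geometric multiplicity = 1
  λ = -1: algebraic multiplicity = 2, geometric multiplicity = 1

Determining the block sizes for each eigenvalue:
  λ = -2: one block (gm = 1), so the single block has size am = 1 → block sizes [1]
  λ = -1: one block (gm = 1), so the single block has size am = 2 → block sizes [2]

Assembling the blocks gives a Jordan form
J =
  [-2,  0,  0]
  [ 0, -1,  1]
  [ 0,  0, -1]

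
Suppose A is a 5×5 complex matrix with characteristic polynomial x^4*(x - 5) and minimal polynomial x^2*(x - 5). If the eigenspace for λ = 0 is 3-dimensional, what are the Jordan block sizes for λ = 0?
Block sizes for λ = 0: [2, 1, 1]

Step 1 — from the characteristic polynomial, algebraic multiplicity of λ = 0 is 4. From dim ker(A − (0)·I) = 3, there are exactly 3 Jordan blocks for λ = 0.
Step 2 — from the minimal polynomial, the factor (x − 0)^2 tells us the largest block for λ = 0 has size 2.
Step 3 — with total size 4, 3 blocks, and largest block 2, the block sizes (in nonincreasing order) are [2, 1, 1].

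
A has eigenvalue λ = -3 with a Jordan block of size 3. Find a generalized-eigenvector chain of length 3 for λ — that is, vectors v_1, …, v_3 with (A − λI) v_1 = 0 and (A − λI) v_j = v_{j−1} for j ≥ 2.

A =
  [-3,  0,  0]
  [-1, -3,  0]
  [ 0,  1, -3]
A Jordan chain for λ = -3 of length 3:
v_1 = (0, 0, -1)ᵀ
v_2 = (0, -1, 0)ᵀ
v_3 = (1, 0, 0)ᵀ

Let N = A − (-3)·I. We want v_3 with N^3 v_3 = 0 but N^2 v_3 ≠ 0; then v_{j-1} := N · v_j for j = 3, …, 2.

Pick v_3 = (1, 0, 0)ᵀ.
Then v_2 = N · v_3 = (0, -1, 0)ᵀ.
Then v_1 = N · v_2 = (0, 0, -1)ᵀ.

Sanity check: (A − (-3)·I) v_1 = (0, 0, 0)ᵀ = 0. ✓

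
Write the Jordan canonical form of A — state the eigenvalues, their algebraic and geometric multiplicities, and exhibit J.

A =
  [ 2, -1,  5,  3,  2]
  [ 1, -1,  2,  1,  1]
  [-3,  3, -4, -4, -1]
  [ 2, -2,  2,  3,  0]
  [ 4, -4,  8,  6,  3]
J_2(0) ⊕ J_2(1) ⊕ J_1(1)

The characteristic polynomial is
  det(x·I − A) = x^5 - 3*x^4 + 3*x^3 - x^2 = x^2*(x - 1)^3

Eigenvalues and multiplicities (the geometric multiplicity of λ is n − rank(A − λI), which equals the number of Jordan blocks for λ):
  λ = 0: algebraic multiplicity = 2, geometric multiplicity = 1
  λ = 1: algebraic multiplicity = 3, geometric multiplicity = 2

Determining the block sizes for each eigenvalue:
  λ = 0: one block (gm = 1), so the single block has size am = 2 → block sizes [2]
  λ = 1: 2 blocks summing to 3 forces exactly one block of size 2 and the rest size 1 → block sizes [2, 1]

Assembling the blocks gives a Jordan form
J =
  [0, 1, 0, 0, 0]
  [0, 0, 0, 0, 0]
  [0, 0, 1, 1, 0]
  [0, 0, 0, 1, 0]
  [0, 0, 0, 0, 1]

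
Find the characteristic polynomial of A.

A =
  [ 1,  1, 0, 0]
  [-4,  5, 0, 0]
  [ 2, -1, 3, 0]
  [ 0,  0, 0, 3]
x^4 - 12*x^3 + 54*x^2 - 108*x + 81

Expanding det(x·I − A) (e.g. by cofactor expansion or by noting that A is similar to its Jordan form J, which has the same characteristic polynomial as A) gives
  χ_A(x) = x^4 - 12*x^3 + 54*x^2 - 108*x + 81
which factors as (x - 3)^4. The eigenvalues (with algebraic multiplicities) are λ = 3 with multiplicity 4.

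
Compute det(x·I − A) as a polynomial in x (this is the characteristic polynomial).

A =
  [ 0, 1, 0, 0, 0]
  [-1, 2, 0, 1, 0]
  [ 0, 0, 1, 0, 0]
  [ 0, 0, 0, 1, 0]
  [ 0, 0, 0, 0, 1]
x^5 - 5*x^4 + 10*x^3 - 10*x^2 + 5*x - 1

Expanding det(x·I − A) (e.g. by cofactor expansion or by noting that A is similar to its Jordan form J, which has the same characteristic polynomial as A) gives
  χ_A(x) = x^5 - 5*x^4 + 10*x^3 - 10*x^2 + 5*x - 1
which factors as (x - 1)^5. The eigenvalues (with algebraic multiplicities) are λ = 1 with multiplicity 5.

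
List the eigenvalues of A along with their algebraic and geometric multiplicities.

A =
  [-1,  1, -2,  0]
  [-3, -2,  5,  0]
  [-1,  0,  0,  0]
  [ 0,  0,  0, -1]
λ = -1: alg = 4, geom = 2

Step 1 — factor the characteristic polynomial to read off the algebraic multiplicities:
  χ_A(x) = (x + 1)^4

Step 2 — compute geometric multiplicities via the rank-nullity identity g(λ) = n − rank(A − λI):
  rank(A − (-1)·I) = 2, so dim ker(A − (-1)·I) = n − 2 = 2

Summary:
  λ = -1: algebraic multiplicity = 4, geometric multiplicity = 2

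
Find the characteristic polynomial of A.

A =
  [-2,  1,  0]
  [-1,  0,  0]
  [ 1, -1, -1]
x^3 + 3*x^2 + 3*x + 1

Expanding det(x·I − A) (e.g. by cofactor expansion or by noting that A is similar to its Jordan form J, which has the same characteristic polynomial as A) gives
  χ_A(x) = x^3 + 3*x^2 + 3*x + 1
which factors as (x + 1)^3. The eigenvalues (with algebraic multiplicities) are λ = -1 with multiplicity 3.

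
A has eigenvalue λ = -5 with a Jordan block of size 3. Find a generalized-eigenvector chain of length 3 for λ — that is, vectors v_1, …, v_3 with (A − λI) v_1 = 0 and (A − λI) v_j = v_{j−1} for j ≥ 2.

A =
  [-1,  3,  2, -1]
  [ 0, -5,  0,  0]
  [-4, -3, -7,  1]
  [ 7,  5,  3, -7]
A Jordan chain for λ = -5 of length 3:
v_1 = (1, 0, -1, 2)ᵀ
v_2 = (4, 0, -4, 7)ᵀ
v_3 = (1, 0, 0, 0)ᵀ

Let N = A − (-5)·I. We want v_3 with N^3 v_3 = 0 but N^2 v_3 ≠ 0; then v_{j-1} := N · v_j for j = 3, …, 2.

Pick v_3 = (1, 0, 0, 0)ᵀ.
Then v_2 = N · v_3 = (4, 0, -4, 7)ᵀ.
Then v_1 = N · v_2 = (1, 0, -1, 2)ᵀ.

Sanity check: (A − (-5)·I) v_1 = (0, 0, 0, 0)ᵀ = 0. ✓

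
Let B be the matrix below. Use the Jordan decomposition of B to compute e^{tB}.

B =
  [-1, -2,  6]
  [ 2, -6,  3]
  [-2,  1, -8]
e^{tB} =
  [4*t*exp(-5*t) + exp(-5*t), -2*t*exp(-5*t), 6*t*exp(-5*t)]
  [2*t*exp(-5*t), -t*exp(-5*t) + exp(-5*t), 3*t*exp(-5*t)]
  [-2*t*exp(-5*t), t*exp(-5*t), -3*t*exp(-5*t) + exp(-5*t)]

Strategy: write B = P · J · P⁻¹ where J is a Jordan canonical form, so e^{tB} = P · e^{tJ} · P⁻¹, and e^{tJ} can be computed block-by-block.

B has Jordan form
J =
  [-5,  1,  0]
  [ 0, -5,  0]
  [ 0,  0, -5]
(up to reordering of blocks).

Per-block formulas:
  For a 2×2 Jordan block J_2(-5): exp(t · J_2(-5)) = e^(-5t)·(I + t·N), where N is the 2×2 nilpotent shift.
  For a 1×1 block at λ = -5: exp(t · [-5]) = [e^(-5t)].

After assembling e^{tJ} and conjugating by P, we get:

e^{tB} =
  [4*t*exp(-5*t) + exp(-5*t), -2*t*exp(-5*t), 6*t*exp(-5*t)]
  [2*t*exp(-5*t), -t*exp(-5*t) + exp(-5*t), 3*t*exp(-5*t)]
  [-2*t*exp(-5*t), t*exp(-5*t), -3*t*exp(-5*t) + exp(-5*t)]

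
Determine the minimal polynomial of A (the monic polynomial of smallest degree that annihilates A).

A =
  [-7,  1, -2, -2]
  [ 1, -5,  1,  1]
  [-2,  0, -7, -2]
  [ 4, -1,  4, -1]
x^3 + 15*x^2 + 75*x + 125

The characteristic polynomial is χ_A(x) = (x + 5)^4, so the eigenvalues are known. The minimal polynomial is
  m_A(x) = Π_λ (x − λ)^{k_λ}
where k_λ is the size of the *largest* Jordan block for λ (equivalently, the smallest k with (A − λI)^k v = 0 for every generalised eigenvector v of λ).

  λ = -5: largest Jordan block has size 3, contributing (x + 5)^3

So m_A(x) = (x + 5)^3 = x^3 + 15*x^2 + 75*x + 125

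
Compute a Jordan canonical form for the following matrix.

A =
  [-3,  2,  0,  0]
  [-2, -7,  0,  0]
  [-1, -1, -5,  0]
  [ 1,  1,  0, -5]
J_2(-5) ⊕ J_1(-5) ⊕ J_1(-5)

The characteristic polynomial is
  det(x·I − A) = x^4 + 20*x^3 + 150*x^2 + 500*x + 625 = (x + 5)^4

Eigenvalues and multiplicities (the geometric multiplicity of λ is n − rank(A − λI), which equals the number of Jordan blocks for λ):
  λ = -5: algebraic multiplicity = 4, geometric multiplicity = 3

Determining the block sizes for each eigenvalue:
  λ = -5: 3 blocks summing to 4 forces exactly one block of size 2 and the rest size 1 → block sizes [2, 1, 1]

Assembling the blocks gives a Jordan form
J =
  [-5,  1,  0,  0]
  [ 0, -5,  0,  0]
  [ 0,  0, -5,  0]
  [ 0,  0,  0, -5]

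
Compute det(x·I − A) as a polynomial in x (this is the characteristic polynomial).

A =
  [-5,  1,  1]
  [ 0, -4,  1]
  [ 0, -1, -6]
x^3 + 15*x^2 + 75*x + 125

Expanding det(x·I − A) (e.g. by cofactor expansion or by noting that A is similar to its Jordan form J, which has the same characteristic polynomial as A) gives
  χ_A(x) = x^3 + 15*x^2 + 75*x + 125
which factors as (x + 5)^3. The eigenvalues (with algebraic multiplicities) are λ = -5 with multiplicity 3.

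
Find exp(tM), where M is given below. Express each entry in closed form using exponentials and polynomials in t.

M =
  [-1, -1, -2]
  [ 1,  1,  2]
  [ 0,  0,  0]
e^{tM} =
  [1 - t, -t, -2*t]
  [t, t + 1, 2*t]
  [0, 0, 1]

Strategy: write M = P · J · P⁻¹ where J is a Jordan canonical form, so e^{tM} = P · e^{tJ} · P⁻¹, and e^{tJ} can be computed block-by-block.

M has Jordan form
J =
  [0, 1, 0]
  [0, 0, 0]
  [0, 0, 0]
(up to reordering of blocks).

Per-block formulas:
  For a 2×2 Jordan block J_2(0): exp(t · J_2(0)) = e^(0t)·(I + t·N), where N is the 2×2 nilpotent shift.
  For a 1×1 block at λ = 0: exp(t · [0]) = [e^(0t)].

After assembling e^{tJ} and conjugating by P, we get:

e^{tM} =
  [1 - t, -t, -2*t]
  [t, t + 1, 2*t]
  [0, 0, 1]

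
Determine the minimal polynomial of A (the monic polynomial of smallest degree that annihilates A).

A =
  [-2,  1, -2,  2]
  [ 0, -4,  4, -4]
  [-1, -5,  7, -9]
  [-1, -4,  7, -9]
x^2 + 4*x + 4

The characteristic polynomial is χ_A(x) = (x + 2)^4, so the eigenvalues are known. The minimal polynomial is
  m_A(x) = Π_λ (x − λ)^{k_λ}
where k_λ is the size of the *largest* Jordan block for λ (equivalently, the smallest k with (A − λI)^k v = 0 for every generalised eigenvector v of λ).

  λ = -2: largest Jordan block has size 2, contributing (x + 2)^2

So m_A(x) = (x + 2)^2 = x^2 + 4*x + 4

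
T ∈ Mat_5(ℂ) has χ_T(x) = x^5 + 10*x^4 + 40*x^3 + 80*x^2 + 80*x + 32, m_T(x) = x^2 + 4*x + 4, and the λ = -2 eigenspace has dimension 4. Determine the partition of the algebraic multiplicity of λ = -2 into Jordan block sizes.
Block sizes for λ = -2: [2, 1, 1, 1]

Step 1 — from the characteristic polynomial, algebraic multiplicity of λ = -2 is 5. From dim ker(T − (-2)·I) = 4, there are exactly 4 Jordan blocks for λ = -2.
Step 2 — from the minimal polynomial, the factor (x + 2)^2 tells us the largest block for λ = -2 has size 2.
Step 3 — with total size 5, 4 blocks, and largest block 2, the block sizes (in nonincreasing order) are [2, 1, 1, 1].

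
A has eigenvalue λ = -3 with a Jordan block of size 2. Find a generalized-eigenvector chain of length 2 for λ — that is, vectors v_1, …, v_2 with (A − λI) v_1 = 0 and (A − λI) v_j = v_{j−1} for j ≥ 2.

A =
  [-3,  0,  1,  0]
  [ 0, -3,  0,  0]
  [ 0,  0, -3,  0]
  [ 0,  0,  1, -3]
A Jordan chain for λ = -3 of length 2:
v_1 = (1, 0, 0, 1)ᵀ
v_2 = (0, 0, 1, 0)ᵀ

Let N = A − (-3)·I. We want v_2 with N^2 v_2 = 0 but N^1 v_2 ≠ 0; then v_{j-1} := N · v_j for j = 2, …, 2.

Pick v_2 = (0, 0, 1, 0)ᵀ.
Then v_1 = N · v_2 = (1, 0, 0, 1)ᵀ.

Sanity check: (A − (-3)·I) v_1 = (0, 0, 0, 0)ᵀ = 0. ✓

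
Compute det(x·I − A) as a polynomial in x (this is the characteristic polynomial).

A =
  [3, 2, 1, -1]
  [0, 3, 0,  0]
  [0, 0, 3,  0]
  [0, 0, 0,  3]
x^4 - 12*x^3 + 54*x^2 - 108*x + 81

Expanding det(x·I − A) (e.g. by cofactor expansion or by noting that A is similar to its Jordan form J, which has the same characteristic polynomial as A) gives
  χ_A(x) = x^4 - 12*x^3 + 54*x^2 - 108*x + 81
which factors as (x - 3)^4. The eigenvalues (with algebraic multiplicities) are λ = 3 with multiplicity 4.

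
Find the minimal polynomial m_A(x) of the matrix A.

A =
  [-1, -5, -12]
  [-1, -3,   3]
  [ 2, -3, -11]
x^3 + 15*x^2 + 75*x + 125

The characteristic polynomial is χ_A(x) = (x + 5)^3, so the eigenvalues are known. The minimal polynomial is
  m_A(x) = Π_λ (x − λ)^{k_λ}
where k_λ is the size of the *largest* Jordan block for λ (equivalently, the smallest k with (A − λI)^k v = 0 for every generalised eigenvector v of λ).

  λ = -5: largest Jordan block has size 3, contributing (x + 5)^3

So m_A(x) = (x + 5)^3 = x^3 + 15*x^2 + 75*x + 125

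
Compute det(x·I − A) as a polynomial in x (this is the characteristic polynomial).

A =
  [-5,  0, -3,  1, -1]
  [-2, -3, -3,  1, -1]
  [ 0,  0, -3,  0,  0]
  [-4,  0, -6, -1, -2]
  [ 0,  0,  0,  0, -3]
x^5 + 15*x^4 + 90*x^3 + 270*x^2 + 405*x + 243

Expanding det(x·I − A) (e.g. by cofactor expansion or by noting that A is similar to its Jordan form J, which has the same characteristic polynomial as A) gives
  χ_A(x) = x^5 + 15*x^4 + 90*x^3 + 270*x^2 + 405*x + 243
which factors as (x + 3)^5. The eigenvalues (with algebraic multiplicities) are λ = -3 with multiplicity 5.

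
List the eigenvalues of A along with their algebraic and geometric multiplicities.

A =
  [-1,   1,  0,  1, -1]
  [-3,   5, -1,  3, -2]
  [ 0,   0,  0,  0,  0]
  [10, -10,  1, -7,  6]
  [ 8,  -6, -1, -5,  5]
λ = 0: alg = 3, geom = 1; λ = 1: alg = 2, geom = 1

Step 1 — factor the characteristic polynomial to read off the algebraic multiplicities:
  χ_A(x) = x^3*(x - 1)^2

Step 2 — compute geometric multiplicities via the rank-nullity identity g(λ) = n − rank(A − λI):
  rank(A − (0)·I) = 4, so dim ker(A − (0)·I) = n − 4 = 1
  rank(A − (1)·I) = 4, so dim ker(A − (1)·I) = n − 4 = 1

Summary:
  λ = 0: algebraic multiplicity = 3, geometric multiplicity = 1
  λ = 1: algebraic multiplicity = 2, geometric multiplicity = 1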